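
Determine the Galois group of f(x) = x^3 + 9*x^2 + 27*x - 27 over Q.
The polynomial is an irreducible cubic over Q and its discriminant is -78732, which is not a perfect square. For an irreducible cubic, a non-square discriminant gives Galois group S_3.

S_3 (also written S3)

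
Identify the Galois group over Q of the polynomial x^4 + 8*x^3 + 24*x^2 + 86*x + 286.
The polynomial is an irreducible quartic over Q and its discriminant is 858808656, which is not a perfect square, so the Galois group is not contained in A_4. The resolvent cubic y^3 - 24*y^2 - 456*y + 1756 is irreducible over Q. An irreducible resolvent with non-square discriminant gives S_4.

S_4 (also written S4)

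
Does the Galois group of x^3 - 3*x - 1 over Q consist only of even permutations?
The polynomial is irreducible of degree 3 over Q. Its discriminant is 81 = 9^2, a perfect square. A Galois group lies in the alternating group exactly when the discriminant is a square in Q, so the Galois group (C_3) is contained in A_3.

Yes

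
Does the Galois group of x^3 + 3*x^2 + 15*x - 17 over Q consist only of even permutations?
No

The polynomial is irreducible of degree 3 over Q. Its discriminant is -31212, which is not a perfect square. A Galois group lies in the alternating group exactly when the discriminant is a square in Q, so the Galois group (S_3) is not contained in A_3.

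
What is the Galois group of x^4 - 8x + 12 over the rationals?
4T4: A_4

The polynomial is an irreducible quartic over Q and its discriminant is 331776 = 576^2, a perfect square, so the Galois group is contained in A_4. The resolvent cubic y^3 - 48*y - 64 is irreducible over Q. An irreducible resolvent with square discriminant gives A_4.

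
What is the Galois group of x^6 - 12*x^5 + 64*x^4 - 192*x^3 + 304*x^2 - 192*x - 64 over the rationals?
A_4, A_4 acting on 6 points

The polynomial f is an irreducible sextic over Q, so G = Gal(f/Q) is one of the 16 transitive subgroups 6T1, ..., 6T16 of S_6. The discriminant of f is 164995463643136 = 12845056^2, a perfect square, so G is contained in A_6. The transitive groups of degree 6 contained in A_6 are: A_4 (6T4, order 12), S_4 (6T7, order 24), (C_3 x C_3) : C_4 (6T10, order 36), PSL(2,5) (6T12, order 60), A_6 (6T15, order 360). By Dedekind's theorem, for a prime p not dividing disc(f) the degrees of the irreducible factors of f mod p form the cycle type of an element of G. Factoring f modulo the 33 such primes p <= 149 (skipping 2, 7, which divide the discriminant), each new pattern first appears at: mod 3: f = (x^3 + 2x + 1)(x^3 + 2x + 2), pattern 3+3; mod 13: f = (x + 10)(x + 12)(x^2 + 9x + 2)(x^2 + 9x + 11), pattern 2+2+1+1. No other pattern occurs in this range, so the set of observed cycle types is {3+3, 2+2+1+1}. The candidates containing elements of all these cycle types are A_4 (6T4) of order 12, S_4 (6T7) of order 24, (C_3 x C_3) : C_4 (6T10) of order 36, PSL(2,5) (6T12) of order 60, A_6 (6T15) of order 360; the others are excluded. The observed types are precisely the cycle types that occur in A_4 (6T4) (apart from the identity). Each of the other remaining candidates has further cycle types, and by the Chebotarev density theorem the matching factorization patterns would occur for a proportion of primes equal to their share of the group: S_4 (6T7) additionally contains elements of type 4+2 (6 of its 24 elements, about 25% of primes); (C_3 x C_3) : C_4 (6T10) additionally contains elements of type 4+2, 3+1+1+1 (22 of its 36 elements, about 61% of primes); PSL(2,5) (6T12) additionally contains elements of type 5+1 (24 of its 60 elements, about 40% of primes); A_6 (6T15) additionally contains elements of type 5+1, 4+2, 3+1+1+1 (274 of its 360 elements, about 76% of primes). None of the 33 primes tested shows any such pattern (for each of these groups the chance of that is below 10^-4), which rules them out. Hence G = A_4 (6T4), of order 12.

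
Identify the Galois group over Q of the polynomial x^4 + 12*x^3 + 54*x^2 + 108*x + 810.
V_4, the Klein four-group

The polynomial is an irreducible quartic over Q and its discriminant is 99179645184 = 314928^2, a perfect square, so the Galois group is contained in A_4. The resolvent cubic y^3 - 54*y^2 - 1944*y + 46656 splits completely over Q, which gives the Klein four-group V_4.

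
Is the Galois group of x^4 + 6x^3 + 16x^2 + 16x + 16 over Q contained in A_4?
The polynomial is irreducible of degree 4 over Q. Its discriminant is 512000, which is not a perfect square. A Galois group lies in the alternating group exactly when the discriminant is a square in Q, so the Galois group (C_4) is not contained in A_4.

No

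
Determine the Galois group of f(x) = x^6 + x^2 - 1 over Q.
S_4, S_4(6d), the S_4-action on 6 points inside A_6

The polynomial f is an irreducible sextic over Q, so G = Gal(f/Q) is one of the 16 transitive subgroups 6T1, ..., 6T16 of S_6. The discriminant of f is 61504 = 248^2, a perfect square, so G is contained in A_6. The transitive groups of degree 6 contained in A_6 are: A_4 (6T4, order 12), S_4 (6T7, order 24), (C_3 x C_3) : C_4 (6T10, order 36), PSL(2,5) (6T12, order 60), A_6 (6T15, order 360). By Dedekind's theorem, for a prime p not dividing disc(f) the degrees of the irreducible factors of f mod p form the cycle type of an element of G. Factoring f modulo the 79 such primes p <= 419 (skipping 2, 31, which divide the discriminant), each new pattern first appears at: mod 3: f = (x^2 + 1)(x^4 + 2x^2 + 2), pattern 4+2; mod 5: f = (x^3 + x^2 + 3x + 4)(x^3 + 4x^2 + 3x + 1), pattern 3+3; mod 11: f = (x + 3)(x + 8)(x^2 + 4x + 7)(x^2 + 7x + 7), pattern 2+2+1+1; mod 67: f = (x + 2)(x + 3)(x + 11)(x + 56)(x + 64)(x + 65), pattern 1+1+1+1+1+1. No other pattern occurs in this range, so the set of observed cycle types is {4+2, 3+3, 2+2+1+1, 1+1+1+1+1+1}. The candidates containing elements of all these cycle types are S_4 (6T7) of order 24, (C_3 x C_3) : C_4 (6T10) of order 36, A_6 (6T15) of order 360; the others are excluded. The observed types are precisely the cycle types that occur in S_4 (6T7). Each of the other remaining candidates has further cycle types, and by the Chebotarev density theorem the matching factorization patterns would occur for a proportion of primes equal to their share of the group: (C_3 x C_3) : C_4 (6T10) additionally contains elements of type 3+1+1+1 (4 of its 36 elements, about 11% of primes); A_6 (6T15) additionally contains elements of type 5+1, 3+1+1+1 (184 of its 360 elements, about 51% of primes). None of the 79 primes tested shows any such pattern (for each of these groups the chance of that is below 10^-4), which rules them out. Hence G = S_4 (6T7), of order 24.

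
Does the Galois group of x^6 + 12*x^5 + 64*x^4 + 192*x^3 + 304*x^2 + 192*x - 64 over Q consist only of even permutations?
Yes

The polynomial is irreducible of degree 6 over Q. Its discriminant is 164995463643136 = 12845056^2, a perfect square. A Galois group lies in the alternating group exactly when the discriminant is a square in Q, so the Galois group (A_4) is contained in A_6.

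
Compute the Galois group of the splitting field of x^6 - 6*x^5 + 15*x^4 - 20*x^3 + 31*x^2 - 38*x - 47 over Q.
S_4 (also written S4+)

The polynomial f is an irreducible sextic over Q, so G = Gal(f/Q) is one of the 16 transitive subgroups 6T1, ..., 6T16 of S_6. The discriminant of f is 66039417143296 = 8126464^2, a perfect square, so G is contained in A_6. The transitive groups of degree 6 contained in A_6 are: A_4 (6T4, order 12), S_4 (6T7, order 24), (C_3 x C_3) : C_4 (6T10, order 36), PSL(2,5) (6T12, order 60), A_6 (6T15, order 360). By Dedekind's theorem, for a prime p not dividing disc(f) the degrees of the irreducible factors of f mod p form the cycle type of an element of G. Factoring f modulo the 79 such primes p <= 419 (skipping 2, 31, which divide the discriminant), each new pattern first appears at: mod 3: f = (x^2 + x + 2)(x^4 + 2x^3 + 2x^2 + x + 2), pattern 4+2; mod 5: f = (x^3 + 4x + 3)(x^3 + 4x^2 + x + 1), pattern 3+3; mod 11: f = (x + 4)(x + 5)(x^2 + x + 4)(x^2 + 6x + 10), pattern 2+2+1+1; mod 67: f = (x + 3)(x + 5)(x + 21)(x + 44)(x + 60)(x + 62), pattern 1+1+1+1+1+1. No other pattern occurs in this range, so the set of observed cycle types is {4+2, 3+3, 2+2+1+1, 1+1+1+1+1+1}. The candidates containing elements of all these cycle types are S_4 (6T7) of order 24, (C_3 x C_3) : C_4 (6T10) of order 36, A_6 (6T15) of order 360; the others are excluded. The observed types are precisely the cycle types that occur in S_4 (6T7). Each of the other remaining candidates has further cycle types, and by the Chebotarev density theorem the matching factorization patterns would occur for a proportion of primes equal to their share of the group: (C_3 x C_3) : C_4 (6T10) additionally contains elements of type 3+1+1+1 (4 of its 36 elements, about 11% of primes); A_6 (6T15) additionally contains elements of type 5+1, 3+1+1+1 (184 of its 360 elements, about 51% of primes). None of the 79 primes tested shows any such pattern (for each of these groups the chance of that is below 10^-4), which rules them out. Hence G = S_4 (6T7), of order 24.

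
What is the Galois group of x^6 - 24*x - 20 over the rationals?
A_6 (also written A6)

The polynomial f is an irreducible sextic over Q, so G = Gal(f/Q) is one of the 16 transitive subgroups 6T1, ..., 6T16 of S_6. The discriminant of f is 746496000000 = 864000^2, a perfect square, so G is contained in A_6. The transitive groups of degree 6 contained in A_6 are: A_4 (6T4, order 12), S_4 (6T7, order 24), (C_3 x C_3) : C_4 (6T10, order 36), PSL(2,5) (6T12, order 60), A_6 (6T15, order 360). By Dedekind's theorem, for a prime p not dividing disc(f) the degrees of the irreducible factors of f mod p form the cycle type of an element of G. Factoring f modulo the 6 such primes p <= 23 (skipping 2, 3, 5, which divide the discriminant), each new pattern first appears at: mod 7: f = (x + 4)(x^5 + 3x^4 + 2x^3 + 6x^2 + 4x + 2), pattern 5+1; mod 23: f = (x + 2)(x + 11)(x + 16)(x^3 + 17x^2 + 13x + 7), pattern 3+1+1+1. No other pattern occurs in this range, so the set of observed cycle types is {5+1, 3+1+1+1}. Among the candidates above, the only group containing elements of all these cycle types is A_6 (6T15) — each of A_4 (6T4), S_4 (6T7), (C_3 x C_3) : C_4 (6T10), PSL(2,5) (6T12) lacks at least one of them. Hence G = A_6 (6T15), of order 360.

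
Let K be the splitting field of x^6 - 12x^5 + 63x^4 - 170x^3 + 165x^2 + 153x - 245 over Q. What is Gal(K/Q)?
S_3 x S_3, the direct product S_3 x S_3 in its degree-6 action

The polynomial f is an irreducible sextic over Q, so G = Gal(f/Q) is one of the 16 transitive subgroups 6T1, ..., 6T16 of S_6. The discriminant of f is 778002905803725, which is not a perfect square, so G is not contained in A_6. The transitive groups of degree 6 not contained in A_6 are: C_6 (6T1, order 6), S_3 (6T2, order 6), D_6 (6T3, order 12), C_3 x S_3 (6T5, order 18), A_4 x C_2 (6T6, order 24), S_4 (6T8, order 24), S_3 x S_3 (6T9, order 36), S_4 x C_2 (6T11, order 48), (S_3 x S_3) : C_2 (6T13, order 72), PGL(2,5) (6T14, order 120), S_6 (6T16, order 720). By Dedekind's theorem, for a prime p not dividing disc(f) the degrees of the irreducible factors of f mod p form the cycle type of an element of G. Factoring f modulo the 15 such primes p <= 67 (skipping 3, 5, 7, 29, which divide the discriminant), each new pattern first appears at: mod 2: f = (x^6 + x^4 + x^2 + x + 1), pattern 6; mod 13: f = (x + 1)(x + 2)(x + 4)(x^3 + 7x^2 + 10), pattern 3+1+1+1; mod 19: f = (x^2 + 5)(x^2 + 6)(x^2 + 7x + 14), pattern 2+2+2; mod 23: f = (x + 8)(x + 10)(x^2 + 7x + 19)(x^2 + 9x + 4), pattern 2+2+1+1; mod 67: f = (x^3 + 61x^2 + 2x + 19)(x^3 + 61x^2 + 25x + 40), pattern 3+3. No other pattern occurs in this range, so the set of observed cycle types is {6, 3+1+1+1, 2+2+2, 2+2+1+1, 3+3}. The candidates containing elements of all these cycle types are S_3 x S_3 (6T9) of order 36, (S_3 x S_3) : C_2 (6T13) of order 72, S_6 (6T16) of order 720; the others are excluded. The observed types are precisely the cycle types that occur in S_3 x S_3 (6T9) (apart from the identity). Each of the other remaining candidates has further cycle types, and by the Chebotarev density theorem the matching factorization patterns would occur for a proportion of primes equal to their share of the group: (S_3 x S_3) : C_2 (6T13) additionally contains elements of type 4+2, 3+2+1, 2+1+1+1+1 (36 of its 72 elements, about 50% of primes); S_6 (6T16) additionally contains elements of type 5+1, 4+2, 4+1+1, 3+2+1, 2+1+1+1+1 (459 of its 720 elements, about 64% of primes). None of the 15 primes tested shows any such pattern (for each of these groups the chance of that is below 10^-4), which rules them out. Hence G = S_3 x S_3 (6T9), of order 36.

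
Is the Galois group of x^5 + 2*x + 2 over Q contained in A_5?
No

The polynomial is irreducible of degree 5 over Q. Its discriminant is 58192, which is not a perfect square. A Galois group lies in the alternating group exactly when the discriminant is a square in Q, so the Galois group (S_5) is not contained in A_5.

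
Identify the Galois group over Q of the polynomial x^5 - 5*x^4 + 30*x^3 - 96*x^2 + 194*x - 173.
The polynomial f is an irreducible quintic over Q, so G = Gal(f/Q) is a transitive subgroup of S_5: one of C_5 (5T1, order 5), D_5 (5T2, order 10), F_20 (5T3, order 20), A_5 (5T4, order 60) or S_5 (5T5, order 120). The discriminant of f is 391596950941, which is not a perfect square, so G is not contained in A_5. The transitive groups of degree 5 not contained in A_5 are: F_20 (5T3, order 20), S_5 (5T5, order 120). By Dedekind's theorem, for a prime p not dividing disc(f) the degrees of the irreducible factors of f mod p form the cycle type of an element of G. Factoring f modulo the first such prime p = 2, each new pattern first appears at: mod 2: f = (x^2 + x + 1)(x^3 + x + 1), pattern 3+2. No other pattern occurs in this range, so the set of observed cycle types is {3+2}. Among the candidates above, the only group containing elements of all these cycle types is S_5 (5T5) — F_20 (5T3) lacks at least one of them. Hence G = S_5 (5T5), of order 120.

S_5 (order 120)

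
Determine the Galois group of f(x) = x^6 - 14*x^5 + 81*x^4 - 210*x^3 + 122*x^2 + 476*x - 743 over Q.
6T4: A_4

The polynomial f is an irreducible sextic over Q, so G = Gal(f/Q) is one of the 16 transitive subgroups 6T1, ..., 6T16 of S_6. The discriminant of f is 1728393484898304 = 41573952^2, a perfect square, so G is contained in A_6. The transitive groups of degree 6 contained in A_6 are: A_4 (6T4, order 12), S_4 (6T7, order 24), (C_3 x C_3) : C_4 (6T10, order 36), PSL(2,5) (6T12, order 60), A_6 (6T15, order 360). By Dedekind's theorem, for a prime p not dividing disc(f) the degrees of the irreducible factors of f mod p form the cycle type of an element of G. Factoring f modulo the 33 such primes p <= 151 (skipping 2, 3, 7, which divide the discriminant), each new pattern first appears at: mod 5: f = (x^3 + 3x + 3)(x^3 + x^2 + 3x + 4), pattern 3+3; mod 13: f = (x + 7)(x + 9)(x^2 + 10x + 10)(x^2 + 12x + 4), pattern 2+2+1+1. No other pattern occurs in this range, so the set of observed cycle types is {3+3, 2+2+1+1}. The candidates containing elements of all these cycle types are A_4 (6T4) of order 12, S_4 (6T7) of order 24, (C_3 x C_3) : C_4 (6T10) of order 36, PSL(2,5) (6T12) of order 60, A_6 (6T15) of order 360; the others are excluded. The observed types are precisely the cycle types that occur in A_4 (6T4) (apart from the identity). Each of the other remaining candidates has further cycle types, and by the Chebotarev density theorem the matching factorization patterns would occur for a proportion of primes equal to their share of the group: S_4 (6T7) additionally contains elements of type 4+2 (6 of its 24 elements, about 25% of primes); (C_3 x C_3) : C_4 (6T10) additionally contains elements of type 4+2, 3+1+1+1 (22 of its 36 elements, about 61% of primes); PSL(2,5) (6T12) additionally contains elements of type 5+1 (24 of its 60 elements, about 40% of primes); A_6 (6T15) additionally contains elements of type 5+1, 4+2, 3+1+1+1 (274 of its 360 elements, about 76% of primes). None of the 33 primes tested shows any such pattern (for each of these groups the chance of that is below 10^-4), which rules them out. Hence G = A_4 (6T4), of order 12.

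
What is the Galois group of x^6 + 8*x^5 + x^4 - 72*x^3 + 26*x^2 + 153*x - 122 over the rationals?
The polynomial f is an irreducible sextic over Q, so G = Gal(f/Q) is one of the 16 transitive subgroups 6T1, ..., 6T16 of S_6. The discriminant of f is 30991489 = 5567^2, a perfect square, so G is contained in A_6. The transitive groups of degree 6 contained in A_6 are: A_4 (6T4, order 12), S_4 (6T7, order 24), (C_3 x C_3) : C_4 (6T10, order 36), PSL(2,5) (6T12, order 60), A_6 (6T15, order 360). By Dedekind's theorem, for a prime p not dividing disc(f) the degrees of the irreducible factors of f mod p form the cycle type of an element of G. Factoring f modulo the 21 such primes p <= 79 (skipping 19, which divides the discriminant), each new pattern first appears at: mod 2: f = (x)(x^5 + x^3 + 1), pattern 5+1; mod 7: f = (x^3 + 2x^2 + 4x + 2)(x^3 + 6x^2 + 6x + 2), pattern 3+3; mod 61: f = (x)(x + 1)(x^2 + 32x + 6)(x^2 + 36x + 56), pattern 2+2+1+1. No other pattern occurs in this range, so the set of observed cycle types is {5+1, 3+3, 2+2+1+1}. The candidates containing elements of all these cycle types are PSL(2,5) (6T12) of order 60, A_6 (6T15) of order 360; the others are excluded. The observed types are precisely the cycle types that occur in PSL(2,5) (6T12) (apart from the identity). Each of the other remaining candidates has further cycle types, and by the Chebotarev density theorem the matching factorization patterns would occur for a proportion of primes equal to their share of the group: A_6 (6T15) additionally contains elements of type 4+2, 3+1+1+1 (130 of its 360 elements, about 36% of primes). None of the 21 primes tested shows any such pattern (for each of these groups the chance of that is below 10^-4), which rules them out. Hence G = PSL(2,5) (6T12), of order 60.

PSL(2,5) (order 60)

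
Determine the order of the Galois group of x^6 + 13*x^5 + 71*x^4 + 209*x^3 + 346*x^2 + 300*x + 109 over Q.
36

The degree of the splitting field over Q equals the order of the Galois group, so first determine the group. The polynomial f is an irreducible sextic over Q, so G = Gal(f/Q) is one of the 16 transitive subgroups 6T1, ..., 6T16 of S_6. The discriminant of f is 525625 = 725^2, a perfect square, so G is contained in A_6. The transitive groups of degree 6 contained in A_6 are: A_4 (6T4, order 12), S_4 (6T7, order 24), (C_3 x C_3) : C_4 (6T10, order 36), PSL(2,5) (6T12, order 60), A_6 (6T15, order 360). By Dedekind's theorem, for a prime p not dividing disc(f) the degrees of the irreducible factors of f mod p form the cycle type of an element of G. Factoring f modulo the 19 such primes p <= 73 (skipping 5, 29, which divide the discriminant), each new pattern first appears at: mod 2: f = (x^2 + x + 1)(x^4 + x + 1), pattern 4+2; mod 11: f = (x^3 + 3x^2 + 5x + 5)(x^3 + 10x^2 + 3x + 2), pattern 3+3; mod 19: f = (x + 13)(x + 14)(x^2 + 8x + 17)(x^2 + 16x + 8), pattern 2+2+1+1; mod 61: f = (x + 30)(x + 37)(x + 44)(x^3 + 24x^2 + 59x + 50), pattern 3+1+1+1. No other pattern occurs in this range, so the set of observed cycle types is {4+2, 3+3, 2+2+1+1, 3+1+1+1}. The candidates containing elements of all these cycle types are (C_3 x C_3) : C_4 (6T10) of order 36, A_6 (6T15) of order 360; the others are excluded. The observed types are precisely the cycle types that occur in (C_3 x C_3) : C_4 (6T10) (apart from the identity). Each of the other remaining candidates has further cycle types, and by the Chebotarev density theorem the matching factorization patterns would occur for a proportion of primes equal to their share of the group: A_6 (6T15) additionally contains elements of type 5+1 (144 of its 360 elements, about 40% of primes). None of the 19 primes tested shows any such pattern (for each of these groups the chance of that is below 10^-4), which rules them out. Hence G = (C_3 x C_3) : C_4 (6T10), of order 36. The Galois group (C_3 x C_3) : C_4 (6T10) has order 36, so the splitting field has degree 36 over Q.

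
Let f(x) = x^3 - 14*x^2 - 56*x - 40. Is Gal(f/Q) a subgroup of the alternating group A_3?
The polynomial is irreducible of degree 3 over Q. Its discriminant is 270400 = 520^2, a perfect square. A Galois group lies in the alternating group exactly when the discriminant is a square in Q, so the Galois group (C_3) is contained in A_3.

Yes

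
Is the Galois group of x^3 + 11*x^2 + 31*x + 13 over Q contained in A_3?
The polynomial is irreducible of degree 3 over Q. Its discriminant is 3136 = 56^2, a perfect square. A Galois group lies in the alternating group exactly when the discriminant is a square in Q, so the Galois group (C_3) is contained in A_3.

Yes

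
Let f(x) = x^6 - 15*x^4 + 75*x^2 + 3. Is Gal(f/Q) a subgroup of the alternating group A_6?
The polynomial is irreducible of degree 6 over Q. Its discriminant is -37572373905408, which is not a perfect square. A Galois group lies in the alternating group exactly when the discriminant is a square in Q, so the Galois group (S_3) is not contained in A_6.

No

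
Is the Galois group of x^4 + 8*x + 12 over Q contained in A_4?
The polynomial is irreducible of degree 4 over Q. Its discriminant is 331776 = 576^2, a perfect square. A Galois group lies in the alternating group exactly when the discriminant is a square in Q, so the Galois group (A_4) is contained in A_4.

Yes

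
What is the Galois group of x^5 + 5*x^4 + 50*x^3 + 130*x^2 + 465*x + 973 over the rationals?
5T4: A_5

The polynomial f is an irreducible quintic over Q, so G = Gal(f/Q) is a transitive subgroup of S_5: one of C_5 (5T1, order 5), D_5 (5T2, order 10), F_20 (5T3, order 20), A_5 (5T4, order 60) or S_5 (5T5, order 120). The discriminant of f is 673506304000000 = 25952000^2, a perfect square, so G is contained in A_5. The transitive groups of degree 5 contained in A_5 are: C_5 (5T1, order 5), D_5 (5T2, order 10), A_5 (5T4, order 60). By Dedekind's theorem, for a prime p not dividing disc(f) the degrees of the irreducible factors of f mod p form the cycle type of an element of G. Factoring f modulo the 2 such primes p <= 7 (skipping 2, 5, which divide the discriminant), each new pattern first appears at: mod 3: f = (x^5 + 2x^4 + 2x^3 + x^2 + 1), pattern 5; mod 7: f = (x)(x + 6)(x^3 + 6x^2 + 4), pattern 3+1+1. No other pattern occurs in this range, so the set of observed cycle types is {5, 3+1+1}. Among the candidates above, the only group containing elements of all these cycle types is A_5 (5T4) — each of C_5 (5T1), D_5 (5T2) lacks at least one of them. Hence G = A_5 (5T4), of order 60.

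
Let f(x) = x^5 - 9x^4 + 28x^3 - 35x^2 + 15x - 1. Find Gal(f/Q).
The polynomial f is an irreducible quintic over Q, so G = Gal(f/Q) is a transitive subgroup of S_5: one of C_5 (5T1, order 5), D_5 (5T2, order 10), F_20 (5T3, order 20), A_5 (5T4, order 60) or S_5 (5T5, order 120). The discriminant of f is 14641 = 121^2, a perfect square, so G is contained in A_5. The transitive groups of degree 5 contained in A_5 are: C_5 (5T1, order 5), D_5 (5T2, order 10), A_5 (5T4, order 60). By Dedekind's theorem, for a prime p not dividing disc(f) the degrees of the irreducible factors of f mod p form the cycle type of an element of G. Factoring f modulo the 14 such primes p <= 47 (skipping 11, which divides the discriminant), each new pattern first appears at: mod 2: f = (x^5 + x^4 + x^2 + x + 1), pattern 5; mod 23: f = (x + 7)(x + 10)(x + 11)(x + 15)(x + 17), pattern 1+1+1+1+1. No other pattern occurs in this range, so the set of observed cycle types is {5, 1+1+1+1+1}. The candidates containing elements of all these cycle types are C_5 (5T1) of order 5, D_5 (5T2) of order 10, A_5 (5T4) of order 60; the others are excluded. The observed types are precisely the cycle types that occur in C_5 (5T1). Each of the other remaining candidates has further cycle types, and by the Chebotarev density theorem the matching factorization patterns would occur for a proportion of primes equal to their share of the group: D_5 (5T2) additionally contains elements of type 2+2+1 (5 of its 10 elements, about 50% of primes); A_5 (5T4) additionally contains elements of type 3+1+1, 2+2+1 (35 of its 60 elements, about 58% of primes). None of the 14 primes tested shows any such pattern (for each of these groups the chance of that is below 10^-4), which rules them out. Hence G = C_5 (5T1), of order 5.

5T1: C_5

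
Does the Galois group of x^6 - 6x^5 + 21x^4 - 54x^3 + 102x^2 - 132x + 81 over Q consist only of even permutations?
No

The polynomial is irreducible of degree 6 over Q. Its discriminant is -1024192512, which is not a perfect square. A Galois group lies in the alternating group exactly when the discriminant is a square in Q, so the Galois group (PGL(2,5)) is not contained in A_6.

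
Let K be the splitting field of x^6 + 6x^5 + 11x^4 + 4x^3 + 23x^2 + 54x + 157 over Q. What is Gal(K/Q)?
S_4, S_4(6c), the S_4-action on 6 points not in A_6

The polynomial f is an irreducible sextic over Q, so G = Gal(f/Q) is one of the 16 transitive subgroups 6T1, ..., 6T16 of S_6. The discriminant of f is -5497558138880000, which is not a perfect square, so G is not contained in A_6. The transitive groups of degree 6 not contained in A_6 are: C_6 (6T1, order 6), S_3 (6T2, order 6), D_6 (6T3, order 12), C_3 x S_3 (6T5, order 18), A_4 x C_2 (6T6, order 24), S_4 (6T8, order 24), S_3 x S_3 (6T9, order 36), S_4 x C_2 (6T11, order 48), (S_3 x S_3) : C_2 (6T13, order 72), PGL(2,5) (6T14, order 120), S_6 (6T16, order 720). By Dedekind's theorem, for a prime p not dividing disc(f) the degrees of the irreducible factors of f mod p form the cycle type of an element of G. Factoring f modulo the 22 such primes p <= 89 (skipping 2, 5, which divide the discriminant), each new pattern first appears at: mod 3: f = (x^3 + x^2 + 2x + 1)(x^3 + 2x^2 + x + 1), pattern 3+3; mod 7: f = (x^2 + 2)(x^2 + 2x + 2)(x^2 + 4x + 6), pattern 2+2+2; mod 13: f = (x + 6)(x + 9)(x^4 + 4x^3 + x^2 + 7x + 7), pattern 4+1+1; mod 43: f = (x + 20)(x + 25)(x^2 + 2x + 17)(x^2 + 2x + 41), pattern 2+2+1+1. No other pattern occurs in this range, so the set of observed cycle types is {3+3, 2+2+2, 4+1+1, 2+2+1+1}. The candidates containing elements of all these cycle types are S_4 (6T8) of order 24, S_4 x C_2 (6T11) of order 48, PGL(2,5) (6T14) of order 120, S_6 (6T16) of order 720; the others are excluded. The observed types are precisely the cycle types that occur in S_4 (6T8) (apart from the identity). Each of the other remaining candidates has further cycle types, and by the Chebotarev density theorem the matching factorization patterns would occur for a proportion of primes equal to their share of the group: S_4 x C_2 (6T11) additionally contains elements of type 6, 4+2, 2+1+1+1+1 (17 of its 48 elements, about 35% of primes); PGL(2,5) (6T14) additionally contains elements of type 6, 5+1 (44 of its 120 elements, about 37% of primes); S_6 (6T16) additionally contains elements of type 6, 5+1, 4+2, 3+2+1, 3+1+1+1, 2+1+1+1+1 (529 of its 720 elements, about 73% of primes). None of the 22 primes tested shows any such pattern (for each of these groups the chance of that is below 10^-4), which rules them out. Hence G = S_4 (6T8), of order 24.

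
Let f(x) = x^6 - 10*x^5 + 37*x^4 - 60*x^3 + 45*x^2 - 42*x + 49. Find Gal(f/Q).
The polynomial f is an irreducible sextic over Q, so G = Gal(f/Q) is one of the 16 transitive subgroups 6T1, ..., 6T16 of S_6. The discriminant of f is -147116032, which is not a perfect square, so G is not contained in A_6. The transitive groups of degree 6 not contained in A_6 are: C_6 (6T1, order 6), S_3 (6T2, order 6), D_6 (6T3, order 12), C_3 x S_3 (6T5, order 18), A_4 x C_2 (6T6, order 24), S_4 (6T8, order 24), S_3 x S_3 (6T9, order 36), S_4 x C_2 (6T11, order 48), (S_3 x S_3) : C_2 (6T13, order 72), PGL(2,5) (6T14, order 120), S_6 (6T16, order 720). By Dedekind's theorem, for a prime p not dividing disc(f) the degrees of the irreducible factors of f mod p form the cycle type of an element of G. Factoring f modulo the 28 such primes p <= 113 (skipping 2, 7, which divide the discriminant), each new pattern first appears at: mod 3: f = (x^6 + 2x^5 + x^4 + 1), pattern 6; mod 5: f = (x + 4)(x^2 + x + 1)(x^3 + 2x + 1), pattern 3+2+1; mod 11: f = (x^2 + 5x + 2)(x^4 + 7x^3 + 3x + 8), pattern 4+2; mod 17: f = (x^3 + 12x^2 + x + 6)(x^3 + 12x^2 + 11x + 11), pattern 3+3; mod 19: f = (x^2 + 11x + 2)(x^2 + 18x + 6)(x^2 + 18x + 12), pattern 2+2+2; mod 37: f = (x + 5)(x + 17)(x^2 + 15x + 28)(x^2 + 27x + 1), pattern 2+2+1+1; mod 41: f = (x + 5)(x + 13)(x + 18)(x^3 + 36x^2 + 33x + 19), pattern 3+1+1+1; mod 113: f = (x + 9)(x + 18)(x + 99)(x + 104)(x^2 + 99x + 87), pattern 2+1+1+1+1. No other pattern occurs in this range, so the set of observed cycle types is {6, 3+2+1, 4+2, 3+3, 2+2+2, 2+2+1+1, 3+1+1+1, 2+1+1+1+1}. The candidates containing elements of all these cycle types are (S_3 x S_3) : C_2 (6T13) of order 72, S_6 (6T16) of order 720; the others are excluded. The observed types are precisely the cycle types that occur in (S_3 x S_3) : C_2 (6T13) (apart from the identity). Each of the other remaining candidates has further cycle types, and by the Chebotarev density theorem the matching factorization patterns would occur for a proportion of primes equal to their share of the group: S_6 (6T16) additionally contains elements of type 5+1, 4+1+1 (234 of its 720 elements, about 32% of primes). None of the 28 primes tested shows any such pattern (for each of these groups the chance of that is below 10^-4), which rules them out. Hence G = (S_3 x S_3) : C_2 (6T13), of order 72.

(S_3 x S_3) : C_2, the group 6T13 of order 72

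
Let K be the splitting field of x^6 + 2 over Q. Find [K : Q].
The degree of the splitting field over Q equals the order of the Galois group, so first determine the group. The polynomial f is an irreducible sextic over Q, so G = Gal(f/Q) is one of the 16 transitive subgroups 6T1, ..., 6T16 of S_6. The discriminant of f is -1492992, which is not a perfect square, so G is not contained in A_6. The transitive groups of degree 6 not contained in A_6 are: C_6 (6T1, order 6), S_3 (6T2, order 6), D_6 (6T3, order 12), C_3 x S_3 (6T5, order 18), A_4 x C_2 (6T6, order 24), S_4 (6T8, order 24), S_3 x S_3 (6T9, order 36), S_4 x C_2 (6T11, order 48), (S_3 x S_3) : C_2 (6T13, order 72), PGL(2,5) (6T14, order 120), S_6 (6T16, order 720). By Dedekind's theorem, for a prime p not dividing disc(f) the degrees of the irreducible factors of f mod p form the cycle type of an element of G. Factoring f modulo the 79 such primes p <= 419 (skipping 2, 3, which divide the discriminant), each new pattern first appears at: mod 5: f = (x^2 + 3)(x^2 + 2x + 3)(x^2 + 3x + 3), pattern 2+2+2; mod 7: f = (x^6 + 2), pattern 6; mod 11: f = (x + 2)(x + 9)(x^2 + 2x + 4)(x^2 + 9x + 4), pattern 2+2+1+1; mod 19: f = (x^3 + 6)(x^3 + 13), pattern 3+3; mod 43: f = (x + 3)(x + 18)(x + 21)(x + 22)(x + 25)(x + 40), pattern 1+1+1+1+1+1. No other pattern occurs in this range, so the set of observed cycle types is {2+2+2, 6, 2+2+1+1, 3+3, 1+1+1+1+1+1}. The candidates containing elements of all these cycle types are D_6 (6T3) of order 12, A_4 x C_2 (6T6) of order 24, S_3 x S_3 (6T9) of order 36, S_4 x C_2 (6T11) of order 48, (S_3 x S_3) : C_2 (6T13) of order 72, PGL(2,5) (6T14) of order 120, S_6 (6T16) of order 720; the others are excluded. The observed types are precisely the cycle types that occur in D_6 (6T3). Each of the other remaining candidates has further cycle types, and by the Chebotarev density theorem the matching factorization patterns would occur for a proportion of primes equal to their share of the group: A_4 x C_2 (6T6) additionally contains elements of type 2+1+1+1+1 (3 of its 24 elements, about 12% of primes); S_3 x S_3 (6T9) additionally contains elements of type 3+1+1+1 (4 of its 36 elements, about 11% of primes); S_4 x C_2 (6T11) additionally contains elements of type 4+2, 4+1+1, 2+1+1+1+1 (15 of its 48 elements, about 31% of primes); (S_3 x S_3) : C_2 (6T13) additionally contains elements of type 4+2, 3+2+1, 3+1+1+1, 2+1+1+1+1 (40 of its 72 elements, about 56% of primes); PGL(2,5) (6T14) additionally contains elements of type 5+1, 4+1+1 (54 of its 120 elements, about 45% of primes); S_6 (6T16) additionally contains elements of type 5+1, 4+2, 4+1+1, 3+2+1, 3+1+1+1, 2+1+1+1+1 (499 of its 720 elements, about 69% of primes). None of the 79 primes tested shows any such pattern (for each of these groups the chance of that is below 10^-4), which rules them out. Hence G = D_6 (6T3), of order 12. The Galois group D_6 (6T3) has order 12, so the splitting field has degree 12 over Q.

12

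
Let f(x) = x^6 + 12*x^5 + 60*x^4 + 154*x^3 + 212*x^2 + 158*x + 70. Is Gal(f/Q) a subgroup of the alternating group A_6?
No

The polynomial is irreducible of degree 6 over Q. Its discriminant is -34353504448, which is not a perfect square. A Galois group lies in the alternating group exactly when the discriminant is a square in Q, so the Galois group (S_6) is not contained in A_6.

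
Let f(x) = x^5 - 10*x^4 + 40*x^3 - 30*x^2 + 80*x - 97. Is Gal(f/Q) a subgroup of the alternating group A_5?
No

The polynomial is irreducible of degree 5 over Q. Its discriminant is 14867345703125, which is not a perfect square. A Galois group lies in the alternating group exactly when the discriminant is a square in Q, so the Galois group (F_20) is not contained in A_5.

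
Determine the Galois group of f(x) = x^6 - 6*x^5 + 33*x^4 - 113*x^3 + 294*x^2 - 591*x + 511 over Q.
C_3 x S_3

The polynomial f is an irreducible sextic over Q, so G = Gal(f/Q) is one of the 16 transitive subgroups 6T1, ..., 6T16 of S_6. The discriminant of f is -401254544639403, which is not a perfect square, so G is not contained in A_6. The transitive groups of degree 6 not contained in A_6 are: C_6 (6T1, order 6), S_3 (6T2, order 6), D_6 (6T3, order 12), C_3 x S_3 (6T5, order 18), A_4 x C_2 (6T6, order 24), S_4 (6T8, order 24), S_3 x S_3 (6T9, order 36), S_4 x C_2 (6T11, order 48), (S_3 x S_3) : C_2 (6T13, order 72), PGL(2,5) (6T14, order 120), S_6 (6T16, order 720). By Dedekind's theorem, for a prime p not dividing disc(f) the degrees of the irreducible factors of f mod p form the cycle type of an element of G. Factoring f modulo the 33 such primes p <= 151 (skipping 3, 7, 13, which divide the discriminant), each new pattern first appears at: mod 2: f = (x^6 + x^4 + x^3 + x + 1), pattern 6; mod 17: f = (x^2 + 4x + 1)(x^2 + 8x + 5)(x^2 + 16x + 7), pattern 2+2+2; mod 19: f = (x^3 + 16x^2 + 11)(x^3 + 16x^2 + 5x + 5), pattern 3+3; mod 31: f = (x + 2)(x + 8)(x + 18)(x^3 + 28x^2 + 14x + 12), pattern 3+1+1+1; mod 73: f = (x)(x + 10)(x + 16)(x + 22)(x + 44)(x + 48), pattern 1+1+1+1+1+1. No other pattern occurs in this range, so the set of observed cycle types is {6, 2+2+2, 3+3, 3+1+1+1, 1+1+1+1+1+1}. The candidates containing elements of all these cycle types are C_3 x S_3 (6T5) of order 18, S_3 x S_3 (6T9) of order 36, (S_3 x S_3) : C_2 (6T13) of order 72, S_6 (6T16) of order 720; the others are excluded. The observed types are precisely the cycle types that occur in C_3 x S_3 (6T5). Each of the other remaining candidates has further cycle types, and by the Chebotarev density theorem the matching factorization patterns would occur for a proportion of primes equal to their share of the group: S_3 x S_3 (6T9) additionally contains elements of type 2+2+1+1 (9 of its 36 elements, about 25% of primes); (S_3 x S_3) : C_2 (6T13) additionally contains elements of type 4+2, 3+2+1, 2+2+1+1, 2+1+1+1+1 (45 of its 72 elements, about 62% of primes); S_6 (6T16) additionally contains elements of type 5+1, 4+2, 4+1+1, 3+2+1, 2+2+1+1, 2+1+1+1+1 (504 of its 720 elements, about 70% of primes). None of the 33 primes tested shows any such pattern (for each of these groups the chance of that is below 10^-4), which rules them out. Hence G = C_3 x S_3 (6T5), of order 18.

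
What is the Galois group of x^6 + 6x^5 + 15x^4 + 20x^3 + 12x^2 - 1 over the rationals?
A_4 x C_2

The polynomial f is an irreducible sextic over Q, so G = Gal(f/Q) is one of the 16 transitive subgroups 6T1, ..., 6T16 of S_6. The discriminant of f is -419904, which is not a perfect square, so G is not contained in A_6. The transitive groups of degree 6 not contained in A_6 are: C_6 (6T1, order 6), S_3 (6T2, order 6), D_6 (6T3, order 12), C_3 x S_3 (6T5, order 18), A_4 x C_2 (6T6, order 24), S_4 (6T8, order 24), S_3 x S_3 (6T9, order 36), S_4 x C_2 (6T11, order 48), (S_3 x S_3) : C_2 (6T13, order 72), PGL(2,5) (6T14, order 120), S_6 (6T16, order 720). By Dedekind's theorem, for a prime p not dividing disc(f) the degrees of the irreducible factors of f mod p form the cycle type of an element of G. Factoring f modulo the 33 such primes p <= 149 (skipping 2, 3, which divide the discriminant), each new pattern first appears at: mod 5: f = (x^3 + 4x + 3)(x^3 + x^2 + x + 3), pattern 3+3; mod 7: f = (x^6 + 6x^5 + x^4 + 6x^3 + 5x^2 + 6), pattern 6; mod 17: f = (x + 9)(x + 10)(x^2 + 2x + 4)(x^2 + 2x + 11), pattern 2+2+1+1; mod 19: f = (x + 4)(x + 9)(x + 12)(x + 17)(x^2 + 2x + 17), pattern 2+1+1+1+1; mod 71: f = (x^2 + 2x + 17)(x^2 + 2x + 26)(x^2 + 2x + 31), pattern 2+2+2. No other pattern occurs in this range, so the set of observed cycle types is {3+3, 6, 2+2+1+1, 2+1+1+1+1, 2+2+2}. The candidates containing elements of all these cycle types are A_4 x C_2 (6T6) of order 24, S_4 x C_2 (6T11) of order 48, (S_3 x S_3) : C_2 (6T13) of order 72, S_6 (6T16) of order 720; the others are excluded. The observed types are precisely the cycle types that occur in A_4 x C_2 (6T6) (apart from the identity). Each of the other remaining candidates has further cycle types, and by the Chebotarev density theorem the matching factorization patterns would occur for a proportion of primes equal to their share of the group: S_4 x C_2 (6T11) additionally contains elements of type 4+2, 4+1+1 (12 of its 48 elements, about 25% of primes); (S_3 x S_3) : C_2 (6T13) additionally contains elements of type 4+2, 3+2+1, 3+1+1+1 (34 of its 72 elements, about 47% of primes); S_6 (6T16) additionally contains elements of type 5+1, 4+2, 4+1+1, 3+2+1, 3+1+1+1 (484 of its 720 elements, about 67% of primes). None of the 33 primes tested shows any such pattern (for each of these groups the chance of that is below 10^-4), which rules them out. Hence G = A_4 x C_2 (6T6), of order 24.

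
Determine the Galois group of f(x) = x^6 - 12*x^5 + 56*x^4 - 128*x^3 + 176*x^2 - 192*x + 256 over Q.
The polynomial f is an irreducible sextic over Q, so G = Gal(f/Q) is one of the 16 transitive subgroups 6T1, ..., 6T16 of S_6. The discriminant of f is -5497558138880000, which is not a perfect square, so G is not contained in A_6. The transitive groups of degree 6 not contained in A_6 are: C_6 (6T1, order 6), S_3 (6T2, order 6), D_6 (6T3, order 12), C_3 x S_3 (6T5, order 18), A_4 x C_2 (6T6, order 24), S_4 (6T8, order 24), S_3 x S_3 (6T9, order 36), S_4 x C_2 (6T11, order 48), (S_3 x S_3) : C_2 (6T13, order 72), PGL(2,5) (6T14, order 120), S_6 (6T16, order 720). By Dedekind's theorem, for a prime p not dividing disc(f) the degrees of the irreducible factors of f mod p form the cycle type of an element of G. Factoring f modulo the 22 such primes p <= 89 (skipping 2, 5, which divide the discriminant), each new pattern first appears at: mod 3: f = (x^3 + x^2 + 2x + 1)(x^3 + 2x^2 + x + 1), pattern 3+3; mod 7: f = (x^2 + x + 4)(x^2 + 3x + 5)(x^2 + 5x + 3), pattern 2+2+2; mod 13: f = (x + 3)(x + 6)(x^4 + 5x^3 + 6x^2 + x + 7), pattern 4+1+1; mod 43: f = (x + 17)(x + 22)(x^2 + 39x + 1)(x^2 + 39x + 20), pattern 2+2+1+1. No other pattern occurs in this range, so the set of observed cycle types is {3+3, 2+2+2, 4+1+1, 2+2+1+1}. The candidates containing elements of all these cycle types are S_4 (6T8) of order 24, S_4 x C_2 (6T11) of order 48, PGL(2,5) (6T14) of order 120, S_6 (6T16) of order 720; the others are excluded. The observed types are precisely the cycle types that occur in S_4 (6T8) (apart from the identity). Each of the other remaining candidates has further cycle types, and by the Chebotarev density theorem the matching factorization patterns would occur for a proportion of primes equal to their share of the group: S_4 x C_2 (6T11) additionally contains elements of type 6, 4+2, 2+1+1+1+1 (17 of its 48 elements, about 35% of primes); PGL(2,5) (6T14) additionally contains elements of type 6, 5+1 (44 of its 120 elements, about 37% of primes); S_6 (6T16) additionally contains elements of type 6, 5+1, 4+2, 3+2+1, 3+1+1+1, 2+1+1+1+1 (529 of its 720 elements, about 73% of primes). None of the 22 primes tested shows any such pattern (for each of these groups the chance of that is below 10^-4), which rules them out. Hence G = S_4 (6T8), of order 24.

S_4 (also written S4-)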